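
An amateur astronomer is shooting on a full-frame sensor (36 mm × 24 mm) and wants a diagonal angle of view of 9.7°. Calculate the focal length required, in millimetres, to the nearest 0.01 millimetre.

Sensor diagonal = √(36² + 24²) = √1872.0000 ≈ 43.2666 mm.
From α = 2·arctan(d/2f) we get f = d / (2·tan(α/2)).
With d = 43.2666 mm and α/2 = 4.85°, tan(α/2) ≈ 0.08485, so f ≈ 43.2666 / 0.16970 ≈ 254.9557 mm.

254.96 mm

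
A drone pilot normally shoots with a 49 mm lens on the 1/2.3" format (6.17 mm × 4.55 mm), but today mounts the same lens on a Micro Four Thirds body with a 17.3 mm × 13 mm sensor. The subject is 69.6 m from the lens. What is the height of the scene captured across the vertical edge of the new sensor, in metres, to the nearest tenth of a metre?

The focal length stays 49 mm; the relevant sensor dimension is now h = 13 mm. Object distance dₒ = 69.6 m = 69600 mm.
Thin-lens field height W = h·(dₒ − f)/f = 13 × (69600 − 49)/49 ≈ 18452.306 mm = 18.4523 m.

18.5 m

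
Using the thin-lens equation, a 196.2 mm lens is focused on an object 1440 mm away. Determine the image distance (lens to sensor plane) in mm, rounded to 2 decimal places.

1/dᵢ = 1/f − 1/dₒ = 1/196.2 − 1/1440 = 0.0044024 mm⁻¹.
dᵢ = 1/0.0044024 ≈ 227.1491 mm.

227.15 mm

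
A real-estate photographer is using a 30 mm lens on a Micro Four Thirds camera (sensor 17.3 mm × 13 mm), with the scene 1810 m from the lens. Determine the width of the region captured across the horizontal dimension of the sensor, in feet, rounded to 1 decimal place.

dₒ: 1810 m = 1.81e+06 mm.
Similar triangles through the lens centre give W/dₒ = w/dᵢ; with 1/f = 1/dₒ + 1/dᵢ this gives W = w·(dₒ − f)/f.
W = 17.3 mm × (1.81e+06 − 30) / 30 = 17.3 × 60332.3333 ≈ 1043749.367 mm = 1043749.367/304.8 ft = 3424.37 ft.

3424.4 ft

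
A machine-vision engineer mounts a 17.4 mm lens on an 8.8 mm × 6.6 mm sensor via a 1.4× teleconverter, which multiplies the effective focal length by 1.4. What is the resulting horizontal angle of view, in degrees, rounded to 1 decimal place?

20.5°

Effective focal length f = 17.4 × 1.4 = 24.36 mm.
α = 2·arctan(8.8 / (2 × 24.36)) = 2·arctan(0.18062) ≈ 20.4772°.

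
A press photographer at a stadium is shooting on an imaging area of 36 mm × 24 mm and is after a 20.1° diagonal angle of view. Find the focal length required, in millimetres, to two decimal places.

Sensor diagonal = √(36² + 24²) = √1872.0000 ≈ 43.2666 mm.
From α = 2·arctan(d/2f) we get f = d / (2·tan(α/2)).
With d = 43.2666 mm and α/2 = 10.05°, tan(α/2) ≈ 0.17723, so f ≈ 43.2666 / 0.35445 ≈ 122.0656 mm.

122.07 mm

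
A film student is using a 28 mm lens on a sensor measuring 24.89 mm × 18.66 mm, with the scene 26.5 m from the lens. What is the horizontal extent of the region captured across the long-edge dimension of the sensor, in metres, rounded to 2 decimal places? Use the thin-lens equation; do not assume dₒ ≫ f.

23.53 m

dₒ: 26.5 m = 26500 mm.
Similar triangles through the lens centre give W/dₒ = w/dᵢ; with 1/f = 1/dₒ + 1/dᵢ this gives W = w·(dₒ − f)/f.
W = 24.89 mm × (26500 − 28) / 28 = 24.89 × 945.4286 ≈ 23531.717 mm = 23.5317 m.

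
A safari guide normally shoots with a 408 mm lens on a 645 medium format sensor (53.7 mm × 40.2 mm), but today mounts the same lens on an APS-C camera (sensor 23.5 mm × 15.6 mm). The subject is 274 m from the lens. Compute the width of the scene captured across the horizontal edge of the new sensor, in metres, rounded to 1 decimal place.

15.8 m

The focal length stays 408 mm; the relevant sensor dimension is now w = 23.5 mm. Object distance dₒ = 274 m = 274000 mm.
Thin-lens field width W = w·(dₒ − f)/f = 23.5 × (274000 − 408)/408 ≈ 15758.363 mm = 15.7584 m.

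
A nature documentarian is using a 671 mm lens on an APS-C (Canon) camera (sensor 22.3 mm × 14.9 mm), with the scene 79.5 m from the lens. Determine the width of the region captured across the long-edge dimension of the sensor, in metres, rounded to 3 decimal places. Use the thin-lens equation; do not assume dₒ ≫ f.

2.620 m

dₒ: 79.5 m = 79500 mm.
Similar triangles through the lens centre give W/dₒ = w/dᵢ; with 1/f = 1/dₒ + 1/dᵢ this gives W = w·(dₒ − f)/f.
W = 22.3 mm × (79500 − 671) / 671 = 22.3 × 117.4799 ≈ 2619.801 mm = 2.6198 m.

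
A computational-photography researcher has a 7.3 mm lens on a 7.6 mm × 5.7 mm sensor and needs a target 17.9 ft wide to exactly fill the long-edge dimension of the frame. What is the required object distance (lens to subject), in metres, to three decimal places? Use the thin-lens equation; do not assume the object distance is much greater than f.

5.248 m

W: 17.9 ft × 304.8 mm/ft = 5455.92 mm.
Magnification m = w/W = dᵢ/dₒ; combined with 1/f = 1/dₒ + 1/dᵢ this gives dₒ = f·(1 + W/w).
dₒ = 7.3 mm × (1 + 5455.92/7.6) = 7.3 × 718.8842 ≈ 5247.855 mm = 5.24785 m.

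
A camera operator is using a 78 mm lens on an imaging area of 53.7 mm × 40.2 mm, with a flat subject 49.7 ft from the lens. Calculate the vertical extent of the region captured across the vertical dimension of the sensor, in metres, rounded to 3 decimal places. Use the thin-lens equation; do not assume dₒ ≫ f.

7.767 m

dₒ: 49.7 ft × 304.8 mm/ft = 15148.56 mm.
Similar triangles through the lens centre give W/dₒ = h/dᵢ; with 1/f = 1/dₒ + 1/dᵢ this gives W = h·(dₒ − f)/f.
W = 40.2 mm × (15148.6 − 78) / 78 = 40.2 × 193.2123 ≈ 7767.135 mm = 7.76713 m.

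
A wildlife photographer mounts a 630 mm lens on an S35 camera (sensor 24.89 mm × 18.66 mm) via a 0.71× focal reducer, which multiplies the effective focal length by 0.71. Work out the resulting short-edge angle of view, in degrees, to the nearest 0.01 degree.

2.39°

Effective focal length f = 630 × 0.71 = 447.3 mm.
α = 2·arctan(18.66 / (2 × 447.3)) = 2·arctan(0.02086) ≈ 2.3899°.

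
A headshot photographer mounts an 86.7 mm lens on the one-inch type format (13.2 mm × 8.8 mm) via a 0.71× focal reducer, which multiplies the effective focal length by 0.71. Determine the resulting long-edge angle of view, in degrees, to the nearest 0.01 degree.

Effective focal length f = 86.7 × 0.71 = 61.557 mm.
α = 2·arctan(13.2 / (2 × 61.557)) = 2·arctan(0.10722) ≈ 12.2395°.

12.24°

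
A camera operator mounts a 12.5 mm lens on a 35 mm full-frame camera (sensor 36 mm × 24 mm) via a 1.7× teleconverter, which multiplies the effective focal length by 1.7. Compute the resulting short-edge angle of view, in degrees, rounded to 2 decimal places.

Effective focal length f = 12.5 × 1.7 = 21.25 mm.
α = 2·arctan(24 / (2 × 21.25)) = 2·arctan(0.56471) ≈ 58.9073°.

58.91°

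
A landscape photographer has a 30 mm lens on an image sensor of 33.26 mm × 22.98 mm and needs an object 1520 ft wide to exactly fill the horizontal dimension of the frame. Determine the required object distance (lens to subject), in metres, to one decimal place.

W: 1520 ft × 304.8 mm/ft = 463295.99 mm.
Magnification m = w/W = dᵢ/dₒ; combined with 1/f = 1/dₒ + 1/dᵢ this gives dₒ = f·(1 + W/w).
dₒ = 30 mm × (1 + 463296/33.26) = 30 × 13930.5245 ≈ 417915.735 mm = 417.916 m.

417.9 m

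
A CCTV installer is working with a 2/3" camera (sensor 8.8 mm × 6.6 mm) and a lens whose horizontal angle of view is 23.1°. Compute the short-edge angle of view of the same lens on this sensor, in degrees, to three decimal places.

17.428°

From the horizontal AOV: f = 8.8 / (2·tan(11.55°)) = 8.8 / 0.40872 ≈ 21.5305 mm.
Short-edge AOV = 2·arctan(6.6 / (2 × 21.5305)) = 2·arctan(0.15327) ≈ 17.4279°.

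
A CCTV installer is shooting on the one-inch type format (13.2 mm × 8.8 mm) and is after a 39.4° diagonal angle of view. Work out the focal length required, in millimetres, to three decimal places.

22.154 mm

Sensor diagonal = √(13.2² + 8.8²) = √251.6800 ≈ 15.8644 mm.
From α = 2·arctan(d/2f) we get f = d / (2·tan(α/2)).
With d = 15.8644 mm and α/2 = 19.7°, tan(α/2) ≈ 0.35805, so f ≈ 15.8644 / 0.71610 ≈ 22.1538 mm.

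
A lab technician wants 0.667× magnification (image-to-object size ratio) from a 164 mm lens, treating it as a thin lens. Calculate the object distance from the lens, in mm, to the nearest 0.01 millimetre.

409.88 mm

With m = dᵢ/dₒ and 1/f = 1/dₒ + 1/dᵢ, substituting dᵢ = m·dₒ gives 1/f = (1 + 1/m)/dₒ, hence dₒ = f·(1 + 1/m).
dₒ = 164 × (1 + 1/0.667) = 164 × 2.49925 ≈ 409.877 mm.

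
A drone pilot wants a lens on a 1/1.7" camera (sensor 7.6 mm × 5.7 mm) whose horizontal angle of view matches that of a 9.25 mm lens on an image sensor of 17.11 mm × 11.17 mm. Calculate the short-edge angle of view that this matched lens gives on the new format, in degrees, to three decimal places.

Equal horizontal AOV ⇒ f₂ = f₁ · 7.6/17.11 = 9.25 × 0.44418 ≈ 4.1087 mm.
Short-edge AOV on the new format = 2·arctan(5.7 / (2 × 4.1087)) = 2·arctan(0.69365) ≈ 69.4941°.

69.494°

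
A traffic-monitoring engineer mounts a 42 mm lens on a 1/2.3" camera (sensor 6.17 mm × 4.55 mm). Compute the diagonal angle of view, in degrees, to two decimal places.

10.43°

Sensor diagonal = √(6.17² + 4.55²) = √58.7714 ≈ 7.6663 mm.
Angle of view α = 2·arctan(d/2f) with d = 7.6663 mm and f = 42 mm.
d/2f = 0.09126; arctan(0.09126) ≈ 5.2146°, so α ≈ 10.4293°.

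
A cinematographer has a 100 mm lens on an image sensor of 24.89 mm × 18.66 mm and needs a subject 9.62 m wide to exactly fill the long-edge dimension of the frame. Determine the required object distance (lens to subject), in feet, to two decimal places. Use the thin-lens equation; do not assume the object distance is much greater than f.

127.13 ft

W: 9.62 m = 9620 mm.
Magnification m = w/W = dᵢ/dₒ; combined with 1/f = 1/dₒ + 1/dᵢ this gives dₒ = f·(1 + W/w).
dₒ = 100 mm × (1 + 9620/24.89) = 100 × 387.5006 ≈ 38750.060 mm = 38750.060/304.8 ft = 127.133 ft.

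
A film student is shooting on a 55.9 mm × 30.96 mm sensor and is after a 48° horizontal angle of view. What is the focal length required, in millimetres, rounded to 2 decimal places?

62.78 mm

From α = 2·arctan(w/2f) we get f = w / (2·tan(α/2)).
With w = 55.9 mm and α/2 = 24°, tan(α/2) ≈ 0.44523, so f ≈ 55.9 / 0.89046 ≈ 62.7767 mm.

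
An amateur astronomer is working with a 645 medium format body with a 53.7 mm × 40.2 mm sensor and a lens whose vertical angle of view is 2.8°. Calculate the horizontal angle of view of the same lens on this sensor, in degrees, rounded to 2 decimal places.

From the vertical AOV: f = 40.2 / (2·tan(1.4°)) = 40.2 / 0.04888 ≈ 822.4400 mm.
Horizontal AOV = 2·arctan(53.7 / (2 × 822.4400)) = 2·arctan(0.03265) ≈ 3.7397°.

3.74°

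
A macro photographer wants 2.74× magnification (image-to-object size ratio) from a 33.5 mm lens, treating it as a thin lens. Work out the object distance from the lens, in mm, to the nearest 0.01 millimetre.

With m = dᵢ/dₒ and 1/f = 1/dₒ + 1/dᵢ, substituting dᵢ = m·dₒ gives 1/f = (1 + 1/m)/dₒ, hence dₒ = f·(1 + 1/m).
dₒ = 33.5 × (1 + 1/2.74) = 33.5 × 1.36496 ≈ 45.726 mm.

45.73 mm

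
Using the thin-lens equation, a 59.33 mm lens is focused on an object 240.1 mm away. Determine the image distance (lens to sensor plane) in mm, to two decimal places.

78.80 mm

1/dᵢ = 1/f − 1/dₒ = 1/59.33 − 1/240.1 = 0.0126899 mm⁻¹.
dᵢ = 1/0.0126899 ≈ 78.8025 mm.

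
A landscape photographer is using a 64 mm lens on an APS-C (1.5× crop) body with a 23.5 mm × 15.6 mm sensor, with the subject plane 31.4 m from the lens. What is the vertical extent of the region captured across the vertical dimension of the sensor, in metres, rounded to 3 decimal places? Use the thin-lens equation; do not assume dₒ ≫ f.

7.638 m

dₒ: 31.4 m = 31400 mm.
Similar triangles through the lens centre give W/dₒ = h/dᵢ; with 1/f = 1/dₒ + 1/dᵢ this gives W = h·(dₒ − f)/f.
W = 15.6 mm × (31400 − 64) / 64 = 15.6 × 489.6250 ≈ 7638.150 mm = 7.63815 m.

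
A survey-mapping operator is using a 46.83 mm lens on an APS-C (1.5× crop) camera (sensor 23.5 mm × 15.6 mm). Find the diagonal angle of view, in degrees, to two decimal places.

33.52°

Sensor diagonal = √(23.5² + 15.6²) = √795.6100 ≈ 28.2066 mm.
Angle of view α = 2·arctan(d/2f) with d = 28.2066 mm and f = 46.83 mm.
d/2f = 0.30116; arctan(0.30116) ≈ 16.7602°, so α ≈ 33.5203°.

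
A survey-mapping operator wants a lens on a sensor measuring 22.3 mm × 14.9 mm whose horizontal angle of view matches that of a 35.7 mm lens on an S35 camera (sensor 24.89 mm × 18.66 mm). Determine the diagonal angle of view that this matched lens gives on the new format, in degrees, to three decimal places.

45.492°

Equal horizontal AOV ⇒ f₂ = f₁ · 22.3/24.89 = 35.7 × 0.89594 ≈ 31.9851 mm.
Sensor diagonal = √(22.3² + 14.9²) = √719.3000 ≈ 26.8198 mm.
Diagonal AOV on the new format = 2·arctan(26.8198 / (2 × 31.9851)) = 2·arctan(0.41925) ≈ 45.4921°.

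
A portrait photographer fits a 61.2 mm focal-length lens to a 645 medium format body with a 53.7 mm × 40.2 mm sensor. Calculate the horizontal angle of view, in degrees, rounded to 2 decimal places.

47.38°

Angle of view α = 2·arctan(w/2f) with w = 53.7 mm and f = 61.2 mm.
w/2f = 0.43873; arctan(0.43873) ≈ 23.6883°, so α ≈ 47.3766°.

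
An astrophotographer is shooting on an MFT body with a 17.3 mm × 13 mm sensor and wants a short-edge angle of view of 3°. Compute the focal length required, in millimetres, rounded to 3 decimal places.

From α = 2·arctan(h/2f) we get f = h / (2·tan(α/2)).
With h = 13 mm and α/2 = 1.5°, tan(α/2) ≈ 0.02619, so f ≈ 13 / 0.05237 ≈ 248.2250 mm.

248.225 mm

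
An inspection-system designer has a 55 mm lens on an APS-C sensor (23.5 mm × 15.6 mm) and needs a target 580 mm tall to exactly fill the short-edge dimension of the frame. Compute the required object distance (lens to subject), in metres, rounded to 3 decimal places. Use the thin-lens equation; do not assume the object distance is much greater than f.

Magnification m = h/W = dᵢ/dₒ; combined with 1/f = 1/dₒ + 1/dᵢ this gives dₒ = f·(1 + W/h).
dₒ = 55 mm × (1 + 580/15.6) = 55 × 38.1795 ≈ 2099.872 mm = 2.09987 m.

2.100 m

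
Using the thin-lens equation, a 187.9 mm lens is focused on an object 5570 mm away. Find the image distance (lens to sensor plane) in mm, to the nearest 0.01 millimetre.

1/dᵢ = 1/f − 1/dₒ = 1/187.9 − 1/5570 = 0.0051424 mm⁻¹.
dᵢ = 1/0.0051424 ≈ 194.4600 mm.

194.46 mm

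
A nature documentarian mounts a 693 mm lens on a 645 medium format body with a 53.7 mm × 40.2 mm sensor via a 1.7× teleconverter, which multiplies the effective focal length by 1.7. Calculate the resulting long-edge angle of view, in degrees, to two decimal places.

2.61°

Effective focal length f = 693 × 1.7 = 1178.1 mm.
α = 2·arctan(53.7 / (2 × 1178.1)) = 2·arctan(0.02279) ≈ 2.6112°.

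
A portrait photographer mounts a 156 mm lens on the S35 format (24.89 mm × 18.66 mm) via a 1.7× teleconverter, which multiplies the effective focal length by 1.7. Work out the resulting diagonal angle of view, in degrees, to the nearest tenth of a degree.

6.7°

Effective focal length f = 156 × 1.7 = 265.2 mm.
Sensor diagonal = √(24.89² + 18.66²) = √967.7077 ≈ 31.1080 mm.
α = 2·arctan(31.108 / (2 × 265.2)) = 2·arctan(0.05865) ≈ 6.7131°.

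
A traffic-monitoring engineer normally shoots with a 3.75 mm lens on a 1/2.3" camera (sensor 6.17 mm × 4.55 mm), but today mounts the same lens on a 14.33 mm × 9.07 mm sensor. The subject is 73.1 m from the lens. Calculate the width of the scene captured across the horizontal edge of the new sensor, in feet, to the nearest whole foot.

916 ft

The focal length stays 3.75 mm; the relevant sensor dimension is now w = 14.33 mm. Object distance dₒ = 73.1 m = 73100 mm.
Thin-lens field width W = w·(dₒ − f)/f = 14.33 × (73100 − 3.75)/3.75 ≈ 279325.137 mm = 279325.137/304.8 ft = 916.421 ft.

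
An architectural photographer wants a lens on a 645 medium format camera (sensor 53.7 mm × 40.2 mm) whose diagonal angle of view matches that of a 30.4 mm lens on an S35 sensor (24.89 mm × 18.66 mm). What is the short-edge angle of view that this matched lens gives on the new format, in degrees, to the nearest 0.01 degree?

34.09°

Sensor diagonal = √(24.89² + 18.66²) = √967.7077 ≈ 31.1080 mm.
Sensor diagonal = √(53.7² + 40.2²) = √4499.7300 ≈ 67.0800 mm.
Equal diagonal AOV ⇒ f₂ = f₁ · 67.0800/31.1080 = 30.4 × 2.15636 ≈ 65.5533 mm.
Short-edge AOV on the new format = 2·arctan(40.2 / (2 × 65.5533)) = 2·arctan(0.30662) ≈ 34.0932°.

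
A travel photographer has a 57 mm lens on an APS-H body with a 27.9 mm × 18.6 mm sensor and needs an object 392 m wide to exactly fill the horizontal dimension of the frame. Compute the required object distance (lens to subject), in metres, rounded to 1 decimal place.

W: 392 m = 392000 mm.
Magnification m = w/W = dᵢ/dₒ; combined with 1/f = 1/dₒ + 1/dᵢ this gives dₒ = f·(1 + W/w).
dₒ = 57 mm × (1 + 392000/27.9) = 57 × 14051.1792 ≈ 800917.215 mm = 800.917 m.

800.9 m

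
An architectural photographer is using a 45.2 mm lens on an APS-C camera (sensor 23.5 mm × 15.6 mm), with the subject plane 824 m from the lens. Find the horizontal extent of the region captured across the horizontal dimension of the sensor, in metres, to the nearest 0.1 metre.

dₒ: 824 m = 824000 mm.
Similar triangles through the lens centre give W/dₒ = w/dᵢ; with 1/f = 1/dₒ + 1/dᵢ this gives W = w·(dₒ − f)/f.
W = 23.5 mm × (824000 − 45.2) / 45.2 = 23.5 × 18229.0885 ≈ 428383.580 mm = 428.384 m.

428.4 m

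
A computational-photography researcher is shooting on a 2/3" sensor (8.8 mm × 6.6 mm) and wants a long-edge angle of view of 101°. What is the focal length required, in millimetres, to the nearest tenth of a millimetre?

From α = 2·arctan(w/2f) we get f = w / (2·tan(α/2)).
With w = 8.8 mm and α/2 = 50.5°, tan(α/2) ≈ 1.21310, so f ≈ 8.8 / 2.42619 ≈ 3.6271 mm.

3.6 mm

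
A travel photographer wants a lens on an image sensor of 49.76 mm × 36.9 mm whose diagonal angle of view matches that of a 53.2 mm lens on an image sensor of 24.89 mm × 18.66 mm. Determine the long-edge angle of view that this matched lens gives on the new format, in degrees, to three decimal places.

26.432°

Sensor diagonal = √(24.89² + 18.66²) = √967.7077 ≈ 31.1080 mm.
Sensor diagonal = √(49.76² + 36.9²) = √3837.6676 ≈ 61.9489 mm.
Equal diagonal AOV ⇒ f₂ = f₁ · 61.9489/31.1080 = 53.2 × 1.99141 ≈ 105.9432 mm.
Long-edge AOV on the new format = 2·arctan(49.76 / (2 × 105.9432)) = 2·arctan(0.23484) ≈ 26.4320°.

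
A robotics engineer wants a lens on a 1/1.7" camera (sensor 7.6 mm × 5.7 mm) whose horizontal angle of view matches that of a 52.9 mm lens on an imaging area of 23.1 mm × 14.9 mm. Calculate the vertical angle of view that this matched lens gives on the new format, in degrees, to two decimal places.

18.60°

Equal horizontal AOV ⇒ f₂ = f₁ · 7.6/23.1 = 52.9 × 0.32900 ≈ 17.4043 mm.
Vertical AOV on the new format = 2·arctan(5.7 / (2 × 17.4043)) = 2·arctan(0.16375) ≈ 18.5996°.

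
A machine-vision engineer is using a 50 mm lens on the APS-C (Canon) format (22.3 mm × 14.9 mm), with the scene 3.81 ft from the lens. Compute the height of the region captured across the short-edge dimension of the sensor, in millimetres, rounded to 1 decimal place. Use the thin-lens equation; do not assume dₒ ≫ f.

331.2 mm

dₒ: 3.81 ft × 304.8 mm/ft = 1161.29 mm.
Similar triangles through the lens centre give W/dₒ = h/dᵢ; with 1/f = 1/dₒ + 1/dᵢ this gives W = h·(dₒ − f)/f.
W = 14.9 mm × (1161.29 − 50) / 50 = 14.9 × 22.2258 ≈ 331.164 mm.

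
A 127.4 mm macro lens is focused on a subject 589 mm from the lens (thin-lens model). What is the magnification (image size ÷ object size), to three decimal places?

0.276×

Thin lens: 1/f = 1/dₒ + 1/dᵢ → 1/dᵢ = 1/127.4 − 1/589 = 0.0061515 mm⁻¹, so dᵢ ≈ 162.5620 mm.
Magnification m = dᵢ/dₒ = 162.5620/589 ≈ 0.27600.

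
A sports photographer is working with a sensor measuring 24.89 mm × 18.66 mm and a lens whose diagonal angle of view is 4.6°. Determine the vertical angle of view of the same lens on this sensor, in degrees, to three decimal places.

Sensor diagonal = √(24.89² + 18.66²) = √967.7077 ≈ 31.1080 mm.
From the diagonal AOV: f = 31.1080 / (2·tan(2.3°)) = 31.1080 / 0.08033 ≈ 387.2608 mm.
Vertical AOV = 2·arctan(18.66 / (2 × 387.2608)) = 2·arctan(0.02409) ≈ 2.7602°.

2.760°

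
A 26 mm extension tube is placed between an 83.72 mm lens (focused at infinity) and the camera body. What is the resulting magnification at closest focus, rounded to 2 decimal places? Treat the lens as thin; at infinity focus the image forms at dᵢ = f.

The tube moves the image plane from f to f + e, so dᵢ = 83.72 + 26 = 109.72 mm. Focus is achieved when 1/f = 1/dₒ + 1/dᵢ, giving dₒ = 1/(1/f − 1/(f+e)).
Magnification m = dᵢ/dₒ = (f+e)·(1/f − 1/(f+e)) = e/f = 26/83.72 ≈ 0.3106.

0.31×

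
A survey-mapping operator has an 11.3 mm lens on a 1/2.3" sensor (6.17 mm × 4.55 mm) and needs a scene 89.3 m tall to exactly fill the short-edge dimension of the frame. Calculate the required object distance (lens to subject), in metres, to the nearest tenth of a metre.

W: 89.3 m = 89300 mm.
Magnification m = h/W = dᵢ/dₒ; combined with 1/f = 1/dₒ + 1/dᵢ this gives dₒ = f·(1 + W/h).
dₒ = 11.3 mm × (1 + 89300/4.55) = 11.3 × 19627.3736 ≈ 221789.322 mm = 221.789 m.

221.8 m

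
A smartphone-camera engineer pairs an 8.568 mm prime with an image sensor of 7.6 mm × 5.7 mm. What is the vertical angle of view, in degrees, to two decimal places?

Angle of view α = 2·arctan(h/2f) with h = 5.7 mm and f = 8.568 mm.
h/2f = 0.33263; arctan(0.33263) ≈ 18.3988°, so α ≈ 36.7977°.

36.80°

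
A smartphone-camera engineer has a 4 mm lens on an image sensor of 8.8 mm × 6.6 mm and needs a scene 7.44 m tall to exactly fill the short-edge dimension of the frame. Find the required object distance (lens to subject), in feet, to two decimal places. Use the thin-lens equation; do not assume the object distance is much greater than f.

W: 7.44 m = 7440 mm.
Magnification m = h/W = dᵢ/dₒ; combined with 1/f = 1/dₒ + 1/dᵢ this gives dₒ = f·(1 + W/h).
dₒ = 4 mm × (1 + 7440/6.6) = 4 × 1128.2727 ≈ 4513.091 mm = 4513.091/304.8 ft = 14.8067 ft.

14.81 ft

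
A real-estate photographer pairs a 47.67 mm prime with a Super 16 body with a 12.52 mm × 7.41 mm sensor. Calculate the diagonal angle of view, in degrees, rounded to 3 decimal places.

17.352°

Sensor diagonal = √(12.52² + 7.41²) = √211.6585 ≈ 14.5485 mm.
Angle of view α = 2·arctan(d/2f) with d = 14.5485 mm and f = 47.67 mm.
d/2f = 0.15260; arctan(0.15260) ≈ 8.6762°, so α ≈ 17.3523°.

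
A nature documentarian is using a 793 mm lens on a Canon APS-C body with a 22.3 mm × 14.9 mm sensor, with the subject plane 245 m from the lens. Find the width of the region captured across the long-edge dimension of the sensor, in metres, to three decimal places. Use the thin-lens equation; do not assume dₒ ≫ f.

dₒ: 245 m = 245000 mm.
Similar triangles through the lens centre give W/dₒ = w/dᵢ; with 1/f = 1/dₒ + 1/dᵢ this gives W = w·(dₒ − f)/f.
W = 22.3 mm × (245000 − 793) / 793 = 22.3 × 307.9533 ≈ 6867.360 mm = 6.86736 m.

6.867 m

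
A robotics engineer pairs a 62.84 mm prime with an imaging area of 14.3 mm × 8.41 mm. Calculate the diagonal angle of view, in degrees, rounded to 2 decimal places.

Sensor diagonal = √(14.3² + 8.41²) = √275.2181 ≈ 16.5897 mm.
Angle of view α = 2·arctan(d/2f) with d = 16.5897 mm and f = 62.84 mm.
d/2f = 0.13200; arctan(0.13200) ≈ 7.5195°, so α ≈ 15.0391°.

15.04°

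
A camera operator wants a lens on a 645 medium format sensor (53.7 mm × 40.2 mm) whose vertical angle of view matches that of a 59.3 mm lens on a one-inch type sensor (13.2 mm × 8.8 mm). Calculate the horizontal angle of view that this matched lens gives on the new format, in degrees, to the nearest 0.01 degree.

11.32°

Equal vertical AOV ⇒ f₂ = f₁ · 40.2/8.8 = 59.3 × 4.56818 ≈ 270.8932 mm.
Horizontal AOV on the new format = 2·arctan(53.7 / (2 × 270.8932)) = 2·arctan(0.09912) ≈ 11.3209°.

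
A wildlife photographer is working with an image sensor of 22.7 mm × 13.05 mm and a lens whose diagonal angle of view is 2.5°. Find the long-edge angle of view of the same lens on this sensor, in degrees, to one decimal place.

Sensor diagonal = √(22.7² + 13.05²) = √685.5925 ≈ 26.1838 mm.
From the diagonal AOV: f = 26.1838 / (2·tan(1.25°)) = 26.1838 / 0.04364 ≈ 599.9938 mm.
Long-edge AOV = 2·arctan(22.7 / (2 × 599.9938)) = 2·arctan(0.01892) ≈ 2.1675°.

2.2°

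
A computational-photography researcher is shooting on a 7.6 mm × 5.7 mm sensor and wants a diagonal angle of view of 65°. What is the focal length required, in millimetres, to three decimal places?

Sensor diagonal = √(7.6² + 5.7²) = √90.2500 ≈ 9.5000 mm.
From α = 2·arctan(d/2f) we get f = d / (2·tan(α/2)).
With d = 9.5000 mm and α/2 = 32.5°, tan(α/2) ≈ 0.63707, so f ≈ 9.5000 / 1.27414 ≈ 7.4560 mm.

7.456 mm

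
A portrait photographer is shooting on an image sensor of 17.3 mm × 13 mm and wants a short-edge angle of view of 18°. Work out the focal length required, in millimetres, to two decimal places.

From α = 2·arctan(h/2f) we get f = h / (2·tan(α/2)).
With h = 13 mm and α/2 = 9°, tan(α/2) ≈ 0.15838, so f ≈ 13 / 0.31677 ≈ 41.0394 mm.

41.04 mm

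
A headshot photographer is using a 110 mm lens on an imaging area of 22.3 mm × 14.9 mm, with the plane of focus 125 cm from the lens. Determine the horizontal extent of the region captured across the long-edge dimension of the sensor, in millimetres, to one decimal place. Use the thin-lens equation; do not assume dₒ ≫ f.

231.1 mm

dₒ: 125 cm = 1250 mm.
Similar triangles through the lens centre give W/dₒ = w/dᵢ; with 1/f = 1/dₒ + 1/dᵢ this gives W = w·(dₒ − f)/f.
W = 22.3 mm × (1250 − 110) / 110 = 22.3 × 10.3636 ≈ 231.109 mm.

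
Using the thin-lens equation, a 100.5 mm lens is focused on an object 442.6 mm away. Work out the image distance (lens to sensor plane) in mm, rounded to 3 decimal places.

130.024 mm

1/dᵢ = 1/f − 1/dₒ = 1/100.5 − 1/442.6 = 0.0076909 mm⁻¹.
dᵢ = 1/0.0076909 ≈ 130.0243 mm.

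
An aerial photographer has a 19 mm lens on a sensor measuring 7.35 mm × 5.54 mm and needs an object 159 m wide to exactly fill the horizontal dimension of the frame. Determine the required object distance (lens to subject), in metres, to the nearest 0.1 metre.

411.0 m

W: 159 m = 159000 mm.
Magnification m = w/W = dᵢ/dₒ; combined with 1/f = 1/dₒ + 1/dᵢ this gives dₒ = f·(1 + W/w).
dₒ = 19 mm × (1 + 159000/7.35) = 19 × 21633.6531 ≈ 411039.408 mm = 411.039 m.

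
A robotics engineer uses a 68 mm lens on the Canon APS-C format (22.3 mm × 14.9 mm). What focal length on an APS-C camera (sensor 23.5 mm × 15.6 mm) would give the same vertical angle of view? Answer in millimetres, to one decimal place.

Equal angle of view means equal height/f ratio, so f₂ = f₁ · (height₂/height₁) = 68 × 15.6/14.9.
f₂ = 68 × 1.04698 ≈ 71.195 mm.

71.2 mm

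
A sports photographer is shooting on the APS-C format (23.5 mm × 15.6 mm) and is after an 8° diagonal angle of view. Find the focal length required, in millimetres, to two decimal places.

Sensor diagonal = √(23.5² + 15.6²) = √795.6100 ≈ 28.2066 mm.
From α = 2·arctan(d/2f) we get f = d / (2·tan(α/2)).
With d = 28.2066 mm and α/2 = 4°, tan(α/2) ≈ 0.06993, so f ≈ 28.2066 / 0.13985 ≈ 201.6863 mm.

201.69 mm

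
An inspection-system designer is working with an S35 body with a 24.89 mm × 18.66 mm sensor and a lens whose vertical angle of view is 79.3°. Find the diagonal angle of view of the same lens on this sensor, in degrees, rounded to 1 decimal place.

From the vertical AOV: f = 18.66 / (2·tan(39.65°)) = 18.66 / 1.65749 ≈ 11.2580 mm.
Sensor diagonal = √(24.89² + 18.66²) = √967.7077 ≈ 31.1080 mm.
Diagonal AOV = 2·arctan(31.1080 / (2 × 11.2580)) = 2·arctan(1.38159) ≈ 108.2058°.

108.2°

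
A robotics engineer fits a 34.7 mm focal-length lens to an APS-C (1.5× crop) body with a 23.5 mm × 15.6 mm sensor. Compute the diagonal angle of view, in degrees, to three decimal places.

Sensor diagonal = √(23.5² + 15.6²) = √795.6100 ≈ 28.2066 mm.
Angle of view α = 2·arctan(d/2f) with d = 28.2066 mm and f = 34.7 mm.
d/2f = 0.40643; arctan(0.40643) ≈ 22.1185°, so α ≈ 44.2371°.

44.237°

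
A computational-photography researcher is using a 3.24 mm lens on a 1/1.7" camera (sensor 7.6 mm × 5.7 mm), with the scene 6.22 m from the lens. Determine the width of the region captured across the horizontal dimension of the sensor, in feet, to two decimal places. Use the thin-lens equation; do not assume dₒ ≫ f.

47.84 ft

dₒ: 6.22 m = 6220 mm.
Similar triangles through the lens centre give W/dₒ = w/dᵢ; with 1/f = 1/dₒ + 1/dᵢ this gives W = w·(dₒ − f)/f.
W = 7.6 mm × (6220 − 3.24) / 3.24 = 7.6 × 1918.7531 ≈ 14582.523 mm = 14582.523/304.8 ft = 47.8429 ft.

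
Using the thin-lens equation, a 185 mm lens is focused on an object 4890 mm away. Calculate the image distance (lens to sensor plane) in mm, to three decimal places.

1/dᵢ = 1/f − 1/dₒ = 1/185 − 1/4890 = 0.0052009 mm⁻¹.
dᵢ = 1/0.0052009 ≈ 192.2742 mm.

192.274 mm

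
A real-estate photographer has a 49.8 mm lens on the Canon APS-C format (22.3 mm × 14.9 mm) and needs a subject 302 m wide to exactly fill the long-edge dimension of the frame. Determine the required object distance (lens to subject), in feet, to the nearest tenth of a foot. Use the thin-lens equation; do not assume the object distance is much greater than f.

W: 302 m = 302000 mm.
Magnification m = w/W = dᵢ/dₒ; combined with 1/f = 1/dₒ + 1/dᵢ this gives dₒ = f·(1 + W/w).
dₒ = 49.8 mm × (1 + 302000/22.3) = 49.8 × 13543.6009 ≈ 674471.325 mm = 674471.325/304.8 ft = 2212.83 ft.

2212.8 ft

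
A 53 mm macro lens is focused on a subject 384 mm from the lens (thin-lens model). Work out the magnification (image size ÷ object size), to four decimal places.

Thin lens: 1/f = 1/dₒ + 1/dᵢ → 1/dᵢ = 1/53 − 1/384 = 0.0162638 mm⁻¹, so dᵢ ≈ 61.4864 mm.
Magnification m = dᵢ/dₒ = 61.4864/384 ≈ 0.16012.

0.1601×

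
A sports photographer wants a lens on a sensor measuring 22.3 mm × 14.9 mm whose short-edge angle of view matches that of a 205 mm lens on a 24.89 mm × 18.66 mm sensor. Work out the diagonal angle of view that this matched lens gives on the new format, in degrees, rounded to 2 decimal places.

9.37°

Equal short-edge AOV ⇒ f₂ = f₁ · 14.9/18.66 = 205 × 0.79850 ≈ 163.6924 mm.
Sensor diagonal = √(22.3² + 14.9²) = √719.3000 ≈ 26.8198 mm.
Diagonal AOV on the new format = 2·arctan(26.8198 / (2 × 163.6924)) = 2·arctan(0.08192) ≈ 9.3666°.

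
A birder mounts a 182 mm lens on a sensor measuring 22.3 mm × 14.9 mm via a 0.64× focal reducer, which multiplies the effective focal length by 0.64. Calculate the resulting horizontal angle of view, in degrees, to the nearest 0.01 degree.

10.94°

Effective focal length f = 182 × 0.64 = 116.48 mm.
α = 2·arctan(22.3 / (2 × 116.48)) = 2·arctan(0.09572) ≈ 10.9359°.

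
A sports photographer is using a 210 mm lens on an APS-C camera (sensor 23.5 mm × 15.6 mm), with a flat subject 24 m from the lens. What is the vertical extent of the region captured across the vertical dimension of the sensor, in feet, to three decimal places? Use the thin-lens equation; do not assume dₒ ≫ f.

5.798 ft

dₒ: 24 m = 24000 mm.
Similar triangles through the lens centre give W/dₒ = h/dᵢ; with 1/f = 1/dₒ + 1/dᵢ this gives W = h·(dₒ − f)/f.
W = 15.6 mm × (24000 − 210) / 210 = 15.6 × 113.2857 ≈ 1767.257 mm = 1767.257/304.8 ft = 5.79809 ft.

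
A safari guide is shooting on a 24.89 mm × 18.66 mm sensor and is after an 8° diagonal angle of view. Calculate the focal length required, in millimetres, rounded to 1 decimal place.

222.4 mm

Sensor diagonal = √(24.89² + 18.66²) = √967.7077 ≈ 31.1080 mm.
From α = 2·arctan(d/2f) we get f = d / (2·tan(α/2)).
With d = 31.1080 mm and α/2 = 4°, tan(α/2) ≈ 0.06993, so f ≈ 31.1080 / 0.13985 ≈ 222.4326 mm.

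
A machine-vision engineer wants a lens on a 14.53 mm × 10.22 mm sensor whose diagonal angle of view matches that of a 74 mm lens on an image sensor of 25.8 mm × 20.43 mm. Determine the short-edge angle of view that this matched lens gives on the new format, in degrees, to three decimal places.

14.580°

Sensor diagonal = √(25.8² + 20.43²) = √1083.0249 ≈ 32.9093 mm.
Sensor diagonal = √(14.53² + 10.22²) = √315.5693 ≈ 17.7643 mm.
Equal diagonal AOV ⇒ f₂ = f₁ · 17.7643/32.9093 = 74 × 0.53979 ≈ 39.9448 mm.
Short-edge AOV on the new format = 2·arctan(10.22 / (2 × 39.9448)) = 2·arctan(0.12793) ≈ 14.5801°.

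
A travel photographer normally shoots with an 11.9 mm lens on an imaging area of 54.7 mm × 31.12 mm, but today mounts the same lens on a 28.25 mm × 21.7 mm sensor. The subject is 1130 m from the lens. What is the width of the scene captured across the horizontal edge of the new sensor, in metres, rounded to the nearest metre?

2683 m

The focal length stays 11.9 mm; the relevant sensor dimension is now w = 28.25 mm. Object distance dₒ = 1130 m = 1.13e+06 mm.
Thin-lens field width W = w·(dₒ − f)/f = 28.25 × (1.13e+06 − 11.9)/11.9 ≈ 2682534.775 mm = 2682.53 m.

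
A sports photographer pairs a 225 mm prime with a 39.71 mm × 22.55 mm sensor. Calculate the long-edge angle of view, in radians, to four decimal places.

Angle of view α = 2·arctan(w/2f) with w = 39.71 mm and f = 225 mm.
w/2f = 0.08824; arctan(0.08824) ≈ 0.0880 rad, so α ≈ 0.1760 rad.

0.1760 rad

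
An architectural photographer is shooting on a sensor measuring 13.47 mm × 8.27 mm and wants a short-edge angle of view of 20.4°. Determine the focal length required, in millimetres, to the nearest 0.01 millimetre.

22.98 mm

From α = 2·arctan(h/2f) we get f = h / (2·tan(α/2)).
With h = 8.27 mm and α/2 = 10.2°, tan(α/2) ≈ 0.17993, so f ≈ 8.27 / 0.35986 ≈ 22.9814 mm.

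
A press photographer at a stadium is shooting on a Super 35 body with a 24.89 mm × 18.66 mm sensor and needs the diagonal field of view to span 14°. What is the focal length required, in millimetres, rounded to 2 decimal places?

126.68 mm

Sensor diagonal = √(24.89² + 18.66²) = √967.7077 ≈ 31.1080 mm.
From α = 2·arctan(d/2f) we get f = d / (2·tan(α/2)).
With d = 31.1080 mm and α/2 = 7°, tan(α/2) ≈ 0.12278, so f ≈ 31.1080 / 0.24557 ≈ 126.6772 mm.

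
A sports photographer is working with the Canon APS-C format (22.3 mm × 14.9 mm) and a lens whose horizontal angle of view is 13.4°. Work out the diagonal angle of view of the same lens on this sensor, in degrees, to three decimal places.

From the horizontal AOV: f = 22.3 / (2·tan(6.7°)) = 22.3 / 0.23495 ≈ 94.9154 mm.
Sensor diagonal = √(22.3² + 14.9²) = √719.3000 ≈ 26.8198 mm.
Diagonal AOV = 2·arctan(26.8198 / (2 × 94.9154)) = 2·arctan(0.14128) ≈ 16.0833°.

16.083°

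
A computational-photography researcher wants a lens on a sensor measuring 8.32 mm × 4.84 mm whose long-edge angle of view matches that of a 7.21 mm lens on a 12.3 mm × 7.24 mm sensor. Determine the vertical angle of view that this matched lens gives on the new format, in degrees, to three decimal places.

52.782°

Equal long-edge AOV ⇒ f₂ = f₁ · 8.32/12.3 = 7.21 × 0.67642 ≈ 4.8770 mm.
Vertical AOV on the new format = 2·arctan(4.84 / (2 × 4.8770)) = 2·arctan(0.49621) ≈ 52.7818°.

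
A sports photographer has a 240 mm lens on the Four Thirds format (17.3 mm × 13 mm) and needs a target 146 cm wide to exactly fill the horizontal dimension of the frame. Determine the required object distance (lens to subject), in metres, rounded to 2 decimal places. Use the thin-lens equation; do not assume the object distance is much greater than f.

W: 146 cm = 1460 mm.
Magnification m = w/W = dᵢ/dₒ; combined with 1/f = 1/dₒ + 1/dᵢ this gives dₒ = f·(1 + W/w).
dₒ = 240 mm × (1 + 1460/17.3) = 240 × 85.3931 ≈ 20494.335 mm = 20.4943 m.

20.49 m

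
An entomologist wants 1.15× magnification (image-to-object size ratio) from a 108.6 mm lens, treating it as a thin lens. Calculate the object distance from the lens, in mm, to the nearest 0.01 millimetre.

203.03 mm

With m = dᵢ/dₒ and 1/f = 1/dₒ + 1/dᵢ, substituting dᵢ = m·dₒ gives 1/f = (1 + 1/m)/dₒ, hence dₒ = f·(1 + 1/m).
dₒ = 108.6 × (1 + 1/1.15) = 108.6 × 1.86957 ≈ 203.035 mm.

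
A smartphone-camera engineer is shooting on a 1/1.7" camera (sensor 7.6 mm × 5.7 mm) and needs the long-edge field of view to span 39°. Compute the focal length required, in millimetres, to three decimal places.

From α = 2·arctan(w/2f) we get f = w / (2·tan(α/2)).
With w = 7.6 mm and α/2 = 19.5°, tan(α/2) ≈ 0.35412, so f ≈ 7.6 / 0.70824 ≈ 10.7309 mm.

10.731 mm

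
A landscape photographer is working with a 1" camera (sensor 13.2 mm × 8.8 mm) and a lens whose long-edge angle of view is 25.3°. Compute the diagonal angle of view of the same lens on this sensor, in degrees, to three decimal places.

From the long-edge AOV: f = 13.2 / (2·tan(12.65°)) = 13.2 / 0.44889 ≈ 29.4061 mm.
Sensor diagonal = √(13.2² + 8.8²) = √251.6800 ≈ 15.8644 mm.
Diagonal AOV = 2·arctan(15.8644 / (2 × 29.4061)) = 2·arctan(0.26975) ≈ 30.1921°.

30.192°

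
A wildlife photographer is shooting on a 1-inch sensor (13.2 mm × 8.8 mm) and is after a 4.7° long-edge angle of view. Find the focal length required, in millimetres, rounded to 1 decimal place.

160.8 mm

From α = 2·arctan(w/2f) we get f = w / (2·tan(α/2)).
With w = 13.2 mm and α/2 = 2.35°, tan(α/2) ≈ 0.04104, so f ≈ 13.2 / 0.08208 ≈ 160.8256 mm.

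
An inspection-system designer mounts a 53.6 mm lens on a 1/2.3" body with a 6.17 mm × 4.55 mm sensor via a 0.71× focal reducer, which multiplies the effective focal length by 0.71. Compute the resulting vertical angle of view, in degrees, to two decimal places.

Effective focal length f = 53.6 × 0.71 = 38.056 mm.
α = 2·arctan(4.55 / (2 × 38.056)) = 2·arctan(0.05978) ≈ 6.8422°.

6.84°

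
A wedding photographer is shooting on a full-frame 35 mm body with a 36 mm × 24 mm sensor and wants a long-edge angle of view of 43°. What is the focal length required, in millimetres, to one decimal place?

45.7 mm

From α = 2·arctan(w/2f) we get f = w / (2·tan(α/2)).
With w = 36 mm and α/2 = 21.5°, tan(α/2) ≈ 0.39391, so f ≈ 36 / 0.78782 ≈ 45.6957 mm.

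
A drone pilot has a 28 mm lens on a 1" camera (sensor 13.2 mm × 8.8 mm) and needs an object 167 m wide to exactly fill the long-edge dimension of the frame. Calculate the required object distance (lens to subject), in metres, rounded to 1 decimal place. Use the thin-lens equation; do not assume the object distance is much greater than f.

W: 167 m = 167000 mm.
Magnification m = w/W = dᵢ/dₒ; combined with 1/f = 1/dₒ + 1/dᵢ this gives dₒ = f·(1 + W/w).
dₒ = 28 mm × (1 + 167000/13.2) = 28 × 12652.5152 ≈ 354270.424 mm = 354.27 m.

354.3 m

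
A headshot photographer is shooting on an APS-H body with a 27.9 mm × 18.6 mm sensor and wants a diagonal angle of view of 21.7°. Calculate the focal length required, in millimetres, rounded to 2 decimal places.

Sensor diagonal = √(27.9² + 18.6²) = √1124.3700 ≈ 33.5316 mm.
From α = 2·arctan(d/2f) we get f = d / (2·tan(α/2)).
With d = 33.5316 mm and α/2 = 10.85°, tan(α/2) ≈ 0.19166, so f ≈ 33.5316 / 0.38333 ≈ 87.4747 mm.

87.47 mm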